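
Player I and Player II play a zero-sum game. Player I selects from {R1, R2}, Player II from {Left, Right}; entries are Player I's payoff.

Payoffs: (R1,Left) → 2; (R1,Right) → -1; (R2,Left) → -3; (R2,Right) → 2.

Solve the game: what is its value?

1/8

Row minima: R1 → -1, R2 → -3; maximin = -1.
Column maxima: Left → 2, Right → 2; minimax = 2.
-1 ≠ 2, so there is no saddle point; optimal play is mixed.
Let Player I play R1 with probability p. Expected payoff against Left: 2p + (-3)(1−p) = 5p − 3; against Right: (-1)p + 2(1−p) = −3p + 2.
Setting these equal: 5p − 3 = −3p + 2 ⇒ 8p = 5 ⇒ p = 5/8, and the value is (5)·(5/8) − 3 = 1/8.
For Player II: with q = P(Left), equating R1's and R2's payoffs gives 3q − 1 = −5q + 2 ⇒ q = 3/8.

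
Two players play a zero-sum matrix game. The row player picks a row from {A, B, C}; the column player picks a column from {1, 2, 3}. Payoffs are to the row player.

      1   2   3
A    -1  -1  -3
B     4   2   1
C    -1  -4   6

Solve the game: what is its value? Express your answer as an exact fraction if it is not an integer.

16/11

Row minima: A → -3, B → 1, C → -4; maximin = 1.
Column maxima: 1 → 4, 2 → 2, 3 → 6; minimax = 2.
1 ≠ 2, so there is no saddle point; optimal play is mixed.
A is strictly dominated by B, so the row player never plays it.
With A eliminated, 1 is strictly dominated by 2 (it gives the row player strictly more in every remaining row), so the column player never plays it.
On the remaining 2×2 (B, C vs 2, 3):
Let the row player play B with probability p. Expected payoff against 2: 2p + (-4)(1−p) = 6p − 4; against 3: 1p + 6(1−p) = −5p + 6.
Setting these equal: 6p − 4 = −5p + 6 ⇒ 11p = 10 ⇒ p = 10/11, and the value is (6)·(10/11) − 4 = 16/11.
For the column player: with q = P(2), equating B's and C's payoffs gives q + 1 = −10q + 6 ⇒ q = 5/11.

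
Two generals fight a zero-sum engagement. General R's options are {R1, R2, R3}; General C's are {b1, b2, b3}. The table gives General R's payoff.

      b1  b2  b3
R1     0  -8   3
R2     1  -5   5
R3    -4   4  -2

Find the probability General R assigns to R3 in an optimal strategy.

Row minima: R1 → -8, R2 → -5, R3 → -4; maximin = -4.
Column maxima: b1 → 1, b2 → 4, b3 → 5; minimax = 1.
-4 ≠ 1, so there is no saddle point; optimal play is mixed.
R1 is strictly dominated by R2, so General R never plays it.
b3 is strictly dominated by b1 (it gives General R strictly more in every row), so General C never plays it.
On the remaining 2×2 (R2, R3 vs b1, b2):
Let General R play R2 with probability p. Expected payoff against b1: 1p + (-4)(1−p) = 5p − 4; against b2: (-5)p + 4(1−p) = −9p + 4.
Setting these equal: 5p − 4 = −9p + 4 ⇒ 14p = 8 ⇒ p = 4/7, and the value is (5)·(4/7) − 4 = -8/7.
For General C: with q = P(b1), equating R2's and R3's payoffs gives 6q − 5 = −8q + 4 ⇒ q = 9/14.

3/7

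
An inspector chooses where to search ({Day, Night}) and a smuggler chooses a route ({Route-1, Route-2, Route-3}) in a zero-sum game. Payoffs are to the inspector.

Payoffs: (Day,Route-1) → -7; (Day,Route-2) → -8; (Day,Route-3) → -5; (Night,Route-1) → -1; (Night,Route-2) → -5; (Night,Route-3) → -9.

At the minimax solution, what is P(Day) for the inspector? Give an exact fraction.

4/7

Row minima: Day → -8, Night → -9; maximin = -8.
Column maxima: Route-1 → -1, Route-2 → -5, Route-3 → -5; minimax = -5.
-8 ≠ -5, so there is no saddle point; optimal play is mixed.
Route-1 is strictly dominated by Route-2 (it gives the inspector strictly more in every row), so the smuggler never plays it.
On the remaining 2×2 (Day, Night vs Route-2, Route-3):
Let the inspector play Day with probability p. Expected payoff against Route-2: (-8)p + (-5)(1−p) = −3p − 5; against Route-3: (-5)p + (-9)(1−p) = 4p − 9.
Setting these equal: −3p − 5 = 4p − 9 ⇒ −7p = -4 ⇒ p = 4/7, and the value is (-3)·(4/7) − 5 = -47/7.
For the smuggler: with q = P(Route-2), equating Day's and Night's payoffs gives −3q − 5 = 4q − 9 ⇒ q = 4/7.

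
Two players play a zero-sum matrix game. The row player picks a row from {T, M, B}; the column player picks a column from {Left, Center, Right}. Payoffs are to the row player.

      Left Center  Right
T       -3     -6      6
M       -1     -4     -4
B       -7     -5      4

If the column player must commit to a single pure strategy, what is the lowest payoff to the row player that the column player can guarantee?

-4

Column maxima: Left → -1, Center → -4, Right → 6.
The smallest of these is -4.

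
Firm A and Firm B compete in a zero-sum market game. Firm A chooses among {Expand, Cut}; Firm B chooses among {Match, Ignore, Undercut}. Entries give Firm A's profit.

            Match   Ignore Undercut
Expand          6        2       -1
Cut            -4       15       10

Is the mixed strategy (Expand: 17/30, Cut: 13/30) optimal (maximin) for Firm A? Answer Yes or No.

Against Match this mix gives (17/30)·6 + (13/30)·(-4) = 5/3.
Against Ignore this mix gives (17/30)·2 + (13/30)·15 = 229/30.
Against Undercut this mix gives (17/30)·(-1) + (13/30)·10 = 113/30.
Firm B will play Match, holding Firm A to 5/3. Shifting weight toward the row that does better against Match would raise this floor (the equalizing mix achieves 8/3 against both Match and Undercut), so the proposed strategy is not optimal.

No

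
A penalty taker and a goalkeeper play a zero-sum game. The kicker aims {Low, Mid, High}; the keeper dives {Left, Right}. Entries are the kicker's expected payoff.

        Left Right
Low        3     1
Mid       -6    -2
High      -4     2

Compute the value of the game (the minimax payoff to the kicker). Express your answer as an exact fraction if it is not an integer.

Row minima: Low → 1, Mid → -6, High → -4; maximin = 1.
Column maxima: Left → 3, Right → 2; minimax = 2.
1 ≠ 2, so there is no saddle point; optimal play is mixed.
Mid is strictly dominated by Low, so the kicker never plays it.
On the remaining 2×2 (Low, High vs Left, Right):
Let the kicker play Low with probability p. Expected payoff against Left: 3p + (-4)(1−p) = 7p − 4; against Right: 1p + 2(1−p) = −p + 2.
Setting these equal: 7p − 4 = −p + 2 ⇒ 8p = 6 ⇒ p = 3/4, and the value is (7)·(3/4) − 4 = 5/4.
For the keeper: with q = P(Left), equating Low's and High's payoffs gives 2q + 1 = −6q + 2 ⇒ q = 1/8.

5/4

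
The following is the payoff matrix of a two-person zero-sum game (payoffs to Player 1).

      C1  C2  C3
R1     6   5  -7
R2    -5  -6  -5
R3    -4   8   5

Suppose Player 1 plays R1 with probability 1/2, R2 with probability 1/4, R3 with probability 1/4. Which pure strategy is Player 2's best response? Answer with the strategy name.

If Player 2 plays C1, Player 1's expected payoff is (1/2)·6 + (1/4)·(-5) + (1/4)·(-4) = 3/4.
If Player 2 plays C2, Player 1's expected payoff is (1/2)·5 + (1/4)·(-6) + (1/4)·8 = 3.
If Player 2 plays C3, Player 1's expected payoff is (1/2)·(-7) + (1/4)·(-5) + (1/4)·5 = -7/2.
Player 2 minimizes Player 1's payoff; the smallest is -7/2, so the best response is C3.

C3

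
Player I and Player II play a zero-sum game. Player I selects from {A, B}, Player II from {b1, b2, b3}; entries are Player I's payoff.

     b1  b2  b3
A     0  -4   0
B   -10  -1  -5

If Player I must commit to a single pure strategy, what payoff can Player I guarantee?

-4

Row minima: A → -4, B → -10.
The best of these is -4.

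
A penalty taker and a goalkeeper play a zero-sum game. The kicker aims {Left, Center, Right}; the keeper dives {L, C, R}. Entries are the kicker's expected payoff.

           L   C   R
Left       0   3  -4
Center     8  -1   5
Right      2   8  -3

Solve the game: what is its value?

Row minima: Left → -4, Center → -1, Right → -3; maximin = -1.
Column maxima: L → 8, C → 8, R → 5; minimax = 5.
-1 ≠ 5, so there is no saddle point; optimal play is mixed.
Left is strictly dominated by Right, so the kicker never plays it.
L is strictly dominated by R (it gives the kicker strictly more in every row), so the keeper never plays it.
On the remaining 2×2 (Center, Right vs C, R):
Let the kicker play Center with probability p. Expected payoff against C: (-1)p + 8(1−p) = −9p + 8; against R: 5p + (-3)(1−p) = 8p − 3.
Setting these equal: −9p + 8 = 8p − 3 ⇒ −17p = -11 ⇒ p = 11/17, and the value is (-9)·(11/17) + 8 = 37/17.
For the keeper: with q = P(C), equating Center's and Right's payoffs gives −6q + 5 = 11q − 3 ⇒ q = 8/17.

37/17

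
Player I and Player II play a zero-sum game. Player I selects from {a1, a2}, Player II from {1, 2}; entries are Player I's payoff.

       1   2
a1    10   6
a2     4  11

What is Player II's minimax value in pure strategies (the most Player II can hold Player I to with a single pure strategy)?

Column maxima: 1 → 10, 2 → 11.
The smallest of these is 10.

10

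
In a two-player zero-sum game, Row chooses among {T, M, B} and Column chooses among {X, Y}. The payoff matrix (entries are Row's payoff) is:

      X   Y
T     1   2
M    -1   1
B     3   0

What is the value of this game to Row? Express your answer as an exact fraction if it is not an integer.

3/2

Row minima: T → 1, M → -1, B → 0; maximin = 1.
Column maxima: X → 3, Y → 2; minimax = 2.
1 ≠ 2, so there is no saddle point; optimal play is mixed.
M is strictly dominated by T, so Row never plays it.
On the remaining 2×2 (T, B vs X, Y):
Let Row play T with probability p. Expected payoff against X: 1p + 3(1−p) = −2p + 3; against Y: 2p + 0(1−p) = 2p.
Setting these equal: −2p + 3 = 2p ⇒ −4p = -3 ⇒ p = 3/4, and the value is (-2)·(3/4) + 3 = 3/2.
For Column: with q = P(X), equating T's and B's payoffs gives −q + 2 = 3q ⇒ q = 1/2.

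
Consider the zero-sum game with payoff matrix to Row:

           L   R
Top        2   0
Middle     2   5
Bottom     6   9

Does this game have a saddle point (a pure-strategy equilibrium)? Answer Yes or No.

Yes

Row minima: Top → 0, Middle → 2, Bottom → 6; maximin = 6.
Column maxima: L → 6, R → 9; minimax = 6.
maximin = minimax = 6, so a saddle point exists.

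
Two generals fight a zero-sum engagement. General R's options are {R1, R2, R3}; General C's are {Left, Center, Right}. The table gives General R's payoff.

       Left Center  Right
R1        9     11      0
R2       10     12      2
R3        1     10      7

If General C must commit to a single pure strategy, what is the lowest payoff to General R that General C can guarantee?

7

Column maxima: Left → 10, Center → 12, Right → 7.
The smallest of these is 7.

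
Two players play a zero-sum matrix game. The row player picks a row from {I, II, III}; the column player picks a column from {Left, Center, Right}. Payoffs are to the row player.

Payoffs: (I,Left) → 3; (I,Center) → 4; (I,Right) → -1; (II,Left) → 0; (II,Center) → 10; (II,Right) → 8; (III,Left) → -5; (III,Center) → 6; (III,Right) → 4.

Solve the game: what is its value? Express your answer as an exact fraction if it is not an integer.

2

Row minima: I → -1, II → 0, III → -5; maximin = 0.
Column maxima: Left → 3, Center → 10, Right → 8; minimax = 3.
0 ≠ 3, so there is no saddle point; optimal play is mixed.
III is strictly dominated by II, so the row player never plays it.
Center is strictly dominated by Left (it gives the row player strictly more in every row), so the column player never plays it.
On the remaining 2×2 (I, II vs Left, Right):
Let the row player play I with probability p. Expected payoff against Left: 3p + 0(1−p) = 3p; against Right: (-1)p + 8(1−p) = −9p + 8.
Setting these equal: 3p = −9p + 8 ⇒ 12p = 8 ⇒ p = 2/3, and the value is (3)·(2/3) = 2.
For the column player: with q = P(Left), equating I's and II's payoffs gives 4q − 1 = −8q + 8 ⇒ q = 3/4.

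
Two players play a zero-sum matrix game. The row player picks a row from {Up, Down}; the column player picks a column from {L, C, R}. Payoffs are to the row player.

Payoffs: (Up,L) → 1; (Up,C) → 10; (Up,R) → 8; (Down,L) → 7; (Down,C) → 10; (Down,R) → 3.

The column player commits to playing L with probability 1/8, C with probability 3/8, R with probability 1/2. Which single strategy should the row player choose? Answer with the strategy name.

Up

Expected payoff of Up: (1/8)·1 + (3/8)·10 + (1/2)·8 = 63/8.
Expected payoff of Down: (1/8)·7 + (3/8)·10 + (1/2)·3 = 49/8.
The largest is 63/8, so the row player's best response is Up.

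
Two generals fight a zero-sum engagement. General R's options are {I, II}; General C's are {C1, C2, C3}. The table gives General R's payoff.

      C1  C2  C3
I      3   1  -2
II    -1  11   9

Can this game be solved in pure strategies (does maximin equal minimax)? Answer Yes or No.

No

Row minima: I → -2, II → -1; maximin = -1.
Column maxima: C1 → 3, C2 → 11, C3 → 9; minimax = 3.
-1 ≠ 3, so no pure-strategy equilibrium exists.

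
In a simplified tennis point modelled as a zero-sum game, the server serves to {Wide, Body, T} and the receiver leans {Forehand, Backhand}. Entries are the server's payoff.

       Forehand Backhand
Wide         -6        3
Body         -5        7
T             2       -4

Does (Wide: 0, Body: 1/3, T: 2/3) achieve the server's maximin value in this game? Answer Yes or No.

Yes

Against Forehand this mix gives (1/3)·(-5) + (2/3)·2 = -1/3.
Against Backhand this mix gives (1/3)·7 + (2/3)·(-4) = -1/3.
All of the receiver's active replies (Forehand, Backhand) yield -1/3, and no column does worse for the server. The mix makes the receiver indifferent and guarantees -1/3, so it is optimal.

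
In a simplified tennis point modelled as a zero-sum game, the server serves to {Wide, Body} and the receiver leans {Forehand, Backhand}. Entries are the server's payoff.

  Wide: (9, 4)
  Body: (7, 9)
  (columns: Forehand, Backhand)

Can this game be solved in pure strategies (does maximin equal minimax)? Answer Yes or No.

No

Row minima: Wide → 4, Body → 7; maximin = 7.
Column maxima: Forehand → 9, Backhand → 9; minimax = 9.
7 ≠ 9, so no pure-strategy equilibrium exists.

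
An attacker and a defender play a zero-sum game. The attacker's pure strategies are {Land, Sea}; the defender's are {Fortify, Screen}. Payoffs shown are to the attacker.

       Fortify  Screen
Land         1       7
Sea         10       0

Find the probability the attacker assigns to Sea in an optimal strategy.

3/8

Row minima: Land → 1, Sea → 0; maximin = 1.
Column maxima: Fortify → 10, Screen → 7; minimax = 7.
1 ≠ 7, so there is no saddle point; optimal play is mixed.
Let the attacker play Land with probability p. Expected payoff against Fortify: 1p + 10(1−p) = −9p + 10; against Screen: 7p + 0(1−p) = 7p.
Setting these equal: −9p + 10 = 7p ⇒ −16p = -10 ⇒ p = 5/8, and the value is (-9)·(5/8) + 10 = 35/8.
For the defender: with q = P(Fortify), equating Land's and Sea's payoffs gives −6q + 7 = 10q ⇒ q = 7/16.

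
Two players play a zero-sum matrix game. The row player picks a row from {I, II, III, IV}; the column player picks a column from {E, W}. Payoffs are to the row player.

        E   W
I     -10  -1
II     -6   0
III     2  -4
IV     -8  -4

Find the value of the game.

-2

Row minima: I → -10, II → -6, III → -4, IV → -8; maximin = -4.
Column maxima: E → 2, W → 0; minimax = 0.
-4 ≠ 0, so there is no saddle point; optimal play is mixed.
I is strictly dominated by II, so the row player never plays it.
IV is strictly dominated by II, so the row player never plays it.
On the remaining 2×2 (II, III vs E, W):
Let the row player play II with probability p. Expected payoff against E: (-6)p + 2(1−p) = −8p + 2; against W: 0p + (-4)(1−p) = 4p − 4.
Setting these equal: −8p + 2 = 4p − 4 ⇒ −12p = -6 ⇒ p = 1/2, and the value is (-8)·(1/2) + 2 = -2.
For the column player: with q = P(E), equating II's and III's payoffs gives −6q = 6q − 4 ⇒ q = 1/3.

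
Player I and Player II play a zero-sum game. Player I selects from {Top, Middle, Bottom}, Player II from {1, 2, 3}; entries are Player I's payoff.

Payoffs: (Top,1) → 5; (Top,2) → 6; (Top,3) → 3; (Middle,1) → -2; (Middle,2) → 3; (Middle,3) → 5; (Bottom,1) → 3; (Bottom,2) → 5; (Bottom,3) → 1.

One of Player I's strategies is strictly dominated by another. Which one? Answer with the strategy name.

Bottom

Top gives a strictly higher payoff than Bottom against every column: 5 > 3, 6 > 5, 3 > 1.
So Bottom is strictly dominated and Player I never plays it.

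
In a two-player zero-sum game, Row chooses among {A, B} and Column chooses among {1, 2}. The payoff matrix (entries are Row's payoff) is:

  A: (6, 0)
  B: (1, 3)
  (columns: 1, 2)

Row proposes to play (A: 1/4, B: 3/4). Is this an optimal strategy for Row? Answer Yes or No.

Yes

Against 1 this mix gives (1/4)·6 + (3/4)·1 = 9/4.
Against 2 this mix gives (1/4)·0 + (3/4)·3 = 9/4.
All of Column's active replies (1, 2) yield 9/4, and no column does worse for Row. The mix makes Column indifferent and guarantees 9/4, so it is optimal.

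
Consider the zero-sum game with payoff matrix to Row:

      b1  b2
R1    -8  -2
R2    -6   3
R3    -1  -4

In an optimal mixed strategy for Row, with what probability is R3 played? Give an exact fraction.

3/4

Row minima: R1 → -8, R2 → -6, R3 → -4; maximin = -4.
Column maxima: b1 → -1, b2 → 3; minimax = -1.
-4 ≠ -1, so there is no saddle point; optimal play is mixed.
R1 is strictly dominated by R2, so Row never plays it.
On the remaining 2×2 (R2, R3 vs b1, b2):
Let Row play R2 with probability p. Expected payoff against b1: (-6)p + (-1)(1−p) = −5p − 1; against b2: 3p + (-4)(1−p) = 7p − 4.
Setting these equal: −5p − 1 = 7p − 4 ⇒ −12p = -3 ⇒ p = 1/4, and the value is (-5)·(1/4) − 1 = -9/4.
For Column: with q = P(b1), equating R2's and R3's payoffs gives −9q + 3 = 3q − 4 ⇒ q = 7/12.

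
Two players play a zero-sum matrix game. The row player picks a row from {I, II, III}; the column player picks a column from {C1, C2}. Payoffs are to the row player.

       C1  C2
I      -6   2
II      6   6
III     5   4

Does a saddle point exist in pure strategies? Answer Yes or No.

Row minima: I → -6, II → 6, III → 4; maximin = 6.
Column maxima: C1 → 6, C2 → 6; minimax = 6.
maximin = minimax = 6, so a saddle point exists.

Yes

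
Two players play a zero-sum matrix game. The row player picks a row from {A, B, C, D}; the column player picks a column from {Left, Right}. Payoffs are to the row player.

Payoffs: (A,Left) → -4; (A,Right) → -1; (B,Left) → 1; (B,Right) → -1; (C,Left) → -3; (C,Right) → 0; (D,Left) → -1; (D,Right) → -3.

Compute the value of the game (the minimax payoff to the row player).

Row minima: A → -4, B → -1, C → -3, D → -3; maximin = -1.
Column maxima: Left → 1, Right → 0; minimax = 0.
-1 ≠ 0, so there is no saddle point; optimal play is mixed.
A is strictly dominated by C, so the row player never plays it.
D is strictly dominated by B, so the row player never plays it.
On the remaining 2×2 (B, C vs Left, Right):
Let the row player play B with probability p. Expected payoff against Left: 1p + (-3)(1−p) = 4p − 3; against Right: (-1)p + 0(1−p) = −p.
Setting these equal: 4p − 3 = −p ⇒ 5p = 3 ⇒ p = 3/5, and the value is (4)·(3/5) − 3 = -3/5.
For the column player: with q = P(Left), equating B's and C's payoffs gives 2q − 1 = −3q ⇒ q = 1/5.

-3/5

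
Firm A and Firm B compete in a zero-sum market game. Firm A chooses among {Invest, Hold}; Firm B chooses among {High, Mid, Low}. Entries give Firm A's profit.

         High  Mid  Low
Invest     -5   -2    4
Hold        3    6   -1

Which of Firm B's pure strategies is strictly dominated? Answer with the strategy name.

Mid

High holds Firm A's payoff strictly below Mid in every row: -5 < -2, 3 < 6.
So Mid is strictly dominated for Firm B.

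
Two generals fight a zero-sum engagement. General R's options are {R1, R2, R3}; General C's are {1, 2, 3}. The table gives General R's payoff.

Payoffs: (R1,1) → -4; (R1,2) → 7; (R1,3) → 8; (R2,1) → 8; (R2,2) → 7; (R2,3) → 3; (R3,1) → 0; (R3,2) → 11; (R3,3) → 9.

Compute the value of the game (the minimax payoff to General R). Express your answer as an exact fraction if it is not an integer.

Row minima: R1 → -4, R2 → 3, R3 → 0; maximin = 3.
Column maxima: 1 → 8, 2 → 11, 3 → 9; minimax = 8.
3 ≠ 8, so there is no saddle point; optimal play is mixed.
R1 is strictly dominated by R3, so General R never plays it.
With R1 eliminated, 2 is strictly dominated by 3 (it gives General R strictly more in every remaining row), so General C never plays it.
On the remaining 2×2 (R2, R3 vs 1, 3):
Let General R play R2 with probability p. Expected payoff against 1: 8p + 0(1−p) = 8p; against 3: 3p + 9(1−p) = −6p + 9.
Setting these equal: 8p = −6p + 9 ⇒ 14p = 9 ⇒ p = 9/14, and the value is (8)·(9/14) = 36/7.
For General C: with q = P(1), equating R2's and R3's payoffs gives 5q + 3 = −9q + 9 ⇒ q = 3/7.

36/7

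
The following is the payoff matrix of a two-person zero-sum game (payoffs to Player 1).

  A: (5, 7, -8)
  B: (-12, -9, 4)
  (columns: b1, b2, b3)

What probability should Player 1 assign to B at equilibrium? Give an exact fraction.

Row minima: A → -8, B → -12; maximin = -8.
Column maxima: b1 → 5, b2 → 7, b3 → 4; minimax = 4.
-8 ≠ 4, so there is no saddle point; optimal play is mixed.
b2 is strictly dominated by b1 (it gives Player 1 strictly more in every row), so Player 2 never plays it.
On the remaining 2×2 (A, B vs b1, b3):
Let Player 1 play A with probability p. Expected payoff against b1: 5p + (-12)(1−p) = 17p − 12; against b3: (-8)p + 4(1−p) = −12p + 4.
Setting these equal: 17p − 12 = −12p + 4 ⇒ 29p = 16 ⇒ p = 16/29, and the value is (17)·(16/29) − 12 = -76/29.
For Player 2: with q = P(b1), equating A's and B's payoffs gives 13q − 8 = −16q + 4 ⇒ q = 12/29.

13/29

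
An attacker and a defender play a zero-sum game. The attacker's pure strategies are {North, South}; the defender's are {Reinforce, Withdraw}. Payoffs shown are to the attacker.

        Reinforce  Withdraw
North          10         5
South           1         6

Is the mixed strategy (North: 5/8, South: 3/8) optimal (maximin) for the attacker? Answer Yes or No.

No

Against Reinforce this mix gives (5/8)·10 + (3/8)·1 = 53/8.
Against Withdraw this mix gives (5/8)·5 + (3/8)·6 = 43/8.
The defender will play Withdraw, holding the attacker to 43/8. Shifting weight toward the row that does better against Withdraw would raise this floor (the equalizing mix achieves 11/2 against both Withdraw and Reinforce), so the proposed strategy is not optimal.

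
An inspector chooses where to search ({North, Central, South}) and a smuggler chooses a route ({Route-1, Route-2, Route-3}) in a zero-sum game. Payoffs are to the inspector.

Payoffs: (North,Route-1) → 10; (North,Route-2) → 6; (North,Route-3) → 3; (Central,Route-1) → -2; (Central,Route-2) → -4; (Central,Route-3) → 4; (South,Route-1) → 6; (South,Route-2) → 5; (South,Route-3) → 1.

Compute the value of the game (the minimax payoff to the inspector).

Row minima: North → 3, Central → -4, South → 1; maximin = 3.
Column maxima: Route-1 → 10, Route-2 → 6, Route-3 → 4; minimax = 4.
3 ≠ 4, so there is no saddle point; optimal play is mixed.
South is strictly dominated by North, so the inspector never plays it.
Route-1 is strictly dominated by Route-2 (it gives the inspector strictly more in every row), so the smuggler never plays it.
On the remaining 2×2 (North, Central vs Route-2, Route-3):
Let the inspector play North with probability p. Expected payoff against Route-2: 6p + (-4)(1−p) = 10p − 4; against Route-3: 3p + 4(1−p) = −p + 4.
Setting these equal: 10p − 4 = −p + 4 ⇒ 11p = 8 ⇒ p = 8/11, and the value is (10)·(8/11) − 4 = 36/11.
For the smuggler: with q = P(Route-2), equating North's and Central's payoffs gives 3q + 3 = −8q + 4 ⇒ q = 1/11.

36/11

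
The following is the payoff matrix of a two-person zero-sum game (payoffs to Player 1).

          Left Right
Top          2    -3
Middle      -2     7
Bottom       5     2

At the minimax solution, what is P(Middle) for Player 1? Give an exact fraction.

1/4

Row minima: Top → -3, Middle → -2, Bottom → 2; maximin = 2.
Column maxima: Left → 5, Right → 7; minimax = 5.
2 ≠ 5, so there is no saddle point; optimal play is mixed.
Top is strictly dominated by Bottom, so Player 1 never plays it.
On the remaining 2×2 (Middle, Bottom vs Left, Right):
Let Player 1 play Middle with probability p. Expected payoff against Left: (-2)p + 5(1−p) = −7p + 5; against Right: 7p + 2(1−p) = 5p + 2.
Setting these equal: −7p + 5 = 5p + 2 ⇒ −12p = -3 ⇒ p = 1/4, and the value is (-7)·(1/4) + 5 = 13/4.
For Player 2: with q = P(Left), equating Middle's and Bottom's payoffs gives −9q + 7 = 3q + 2 ⇒ q = 5/12.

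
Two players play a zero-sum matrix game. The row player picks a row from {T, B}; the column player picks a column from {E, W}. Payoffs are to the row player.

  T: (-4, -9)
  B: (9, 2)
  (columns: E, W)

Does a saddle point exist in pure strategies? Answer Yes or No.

Row minima: T → -9, B → 2; maximin = 2.
Column maxima: E → 9, W → 2; minimax = 2.
maximin = minimax = 2, so a saddle point exists.

Yes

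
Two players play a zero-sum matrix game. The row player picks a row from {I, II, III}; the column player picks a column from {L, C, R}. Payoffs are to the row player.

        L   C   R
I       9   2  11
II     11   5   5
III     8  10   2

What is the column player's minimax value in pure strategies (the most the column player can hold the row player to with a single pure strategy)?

Column maxima: L → 11, C → 10, R → 11.
The smallest of these is 10.

10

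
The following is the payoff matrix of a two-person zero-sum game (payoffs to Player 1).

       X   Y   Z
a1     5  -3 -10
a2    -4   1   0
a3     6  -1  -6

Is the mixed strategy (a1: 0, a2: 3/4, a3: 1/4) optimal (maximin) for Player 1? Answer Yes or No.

Yes

Against X this mix gives (3/4)·(-4) + (1/4)·6 = -3/2.
Against Y this mix gives (3/4)·1 + (1/4)·(-1) = 1/2.
Against Z this mix gives (3/4)·0 + (1/4)·(-6) = -3/2.
All of Player 2's active replies (X, Z) yield -3/2, and no column does worse for Player 1. The mix makes Player 2 indifferent and guarantees -3/2, so it is optimal.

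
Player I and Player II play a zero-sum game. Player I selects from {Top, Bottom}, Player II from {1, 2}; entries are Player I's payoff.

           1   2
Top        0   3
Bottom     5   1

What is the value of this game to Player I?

15/7

Row minima: Top → 0, Bottom → 1; maximin = 1.
Column maxima: 1 → 5, 2 → 3; minimax = 3.
1 ≠ 3, so there is no saddle point; optimal play is mixed.
Let Player I play Top with probability p. Expected payoff against 1: 0p + 5(1−p) = −5p + 5; against 2: 3p + 1(1−p) = 2p + 1.
Setting these equal: −5p + 5 = 2p + 1 ⇒ −7p = -4 ⇒ p = 4/7, and the value is (-5)·(4/7) + 5 = 15/7.
For Player II: with q = P(1), equating Top's and Bottom's payoffs gives −3q + 3 = 4q + 1 ⇒ q = 2/7.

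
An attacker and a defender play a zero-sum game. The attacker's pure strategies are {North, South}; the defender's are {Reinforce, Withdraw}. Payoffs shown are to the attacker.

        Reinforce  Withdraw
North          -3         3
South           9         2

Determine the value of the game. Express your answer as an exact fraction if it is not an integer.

33/13

Row minima: North → -3, South → 2; maximin = 2.
Column maxima: Reinforce → 9, Withdraw → 3; minimax = 3.
2 ≠ 3, so there is no saddle point; optimal play is mixed.
Let the attacker play North with probability p. Expected payoff against Reinforce: (-3)p + 9(1−p) = −12p + 9; against Withdraw: 3p + 2(1−p) = p + 2.
Setting these equal: −12p + 9 = p + 2 ⇒ −13p = -7 ⇒ p = 7/13, and the value is (-12)·(7/13) + 9 = 33/13.
For the defender: with q = P(Reinforce), equating North's and South's payoffs gives −6q + 3 = 7q + 2 ⇒ q = 1/13.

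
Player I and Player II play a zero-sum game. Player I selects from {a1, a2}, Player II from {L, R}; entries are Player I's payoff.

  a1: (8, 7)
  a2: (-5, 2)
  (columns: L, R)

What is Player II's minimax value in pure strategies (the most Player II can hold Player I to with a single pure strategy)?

Column maxima: L → 8, R → 7.
The smallest of these is 7.

7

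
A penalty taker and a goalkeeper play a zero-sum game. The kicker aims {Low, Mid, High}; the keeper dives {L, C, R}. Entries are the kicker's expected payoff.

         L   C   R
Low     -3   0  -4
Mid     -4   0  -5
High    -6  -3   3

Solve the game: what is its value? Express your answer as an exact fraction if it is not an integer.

-33/10

Row minima: Low → -4, Mid → -5, High → -6; maximin = -4.
Column maxima: L → -3, C → 0, R → 3; minimax = -3.
-4 ≠ -3, so there is no saddle point; optimal play is mixed.
C is strictly dominated by L (it gives the kicker strictly more in every row), so the keeper never plays it.
With C eliminated, Mid is strictly dominated by Low (Low gives the kicker strictly more in every remaining column), so the kicker never plays it.
On the remaining 2×2 (Low, High vs L, R):
Let the kicker play Low with probability p. Expected payoff against L: (-3)p + (-6)(1−p) = 3p − 6; against R: (-4)p + 3(1−p) = −7p + 3.
Setting these equal: 3p − 6 = −7p + 3 ⇒ 10p = 9 ⇒ p = 9/10, and the value is (3)·(9/10) − 6 = -33/10.
For the keeper: with q = P(L), equating Low's and High's payoffs gives q − 4 = −9q + 3 ⇒ q = 7/10.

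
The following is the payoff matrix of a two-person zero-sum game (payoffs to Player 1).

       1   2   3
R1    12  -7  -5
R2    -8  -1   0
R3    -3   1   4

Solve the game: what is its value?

Row minima: R1 → -7, R2 → -8, R3 → -3; maximin = -3.
Column maxima: 1 → 12, 2 → 1, 3 → 4; minimax = 1.
-3 ≠ 1, so there is no saddle point; optimal play is mixed.
R2 is strictly dominated by R3, so Player 1 never plays it.
3 is strictly dominated by 2 (it gives Player 1 strictly more in every row), so Player 2 never plays it.
On the remaining 2×2 (R1, R3 vs 1, 2):
Let Player 1 play R1 with probability p. Expected payoff against 1: 12p + (-3)(1−p) = 15p − 3; against 2: (-7)p + 1(1−p) = −8p + 1.
Setting these equal: 15p − 3 = −8p + 1 ⇒ 23p = 4 ⇒ p = 4/23, and the value is (15)·(4/23) − 3 = -9/23.
For Player 2: with q = P(1), equating R1's and R3's payoffs gives 19q − 7 = −4q + 1 ⇒ q = 8/23.

-9/23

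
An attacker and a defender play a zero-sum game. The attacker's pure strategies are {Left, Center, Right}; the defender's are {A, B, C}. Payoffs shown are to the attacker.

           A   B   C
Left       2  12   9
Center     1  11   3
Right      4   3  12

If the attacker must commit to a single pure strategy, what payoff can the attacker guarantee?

3

Row minima: Left → 2, Center → 1, Right → 3.
The best of these is 3.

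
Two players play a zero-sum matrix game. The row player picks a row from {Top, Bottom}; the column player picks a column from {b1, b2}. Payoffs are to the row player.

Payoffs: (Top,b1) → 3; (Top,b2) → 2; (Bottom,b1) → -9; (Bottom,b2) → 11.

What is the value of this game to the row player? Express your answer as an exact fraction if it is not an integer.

17/7

Row minima: Top → 2, Bottom → -9; maximin = 2.
Column maxima: b1 → 3, b2 → 11; minimax = 3.
2 ≠ 3, so there is no saddle point; optimal play is mixed.
Let the row player play Top with probability p. Expected payoff against b1: 3p + (-9)(1−p) = 12p − 9; against b2: 2p + 11(1−p) = −9p + 11.
Setting these equal: 12p − 9 = −9p + 11 ⇒ 21p = 20 ⇒ p = 20/21, and the value is (12)·(20/21) − 9 = 17/7.
For the column player: with q = P(b1), equating Top's and Bottom's payoffs gives q + 2 = −20q + 11 ⇒ q = 3/7.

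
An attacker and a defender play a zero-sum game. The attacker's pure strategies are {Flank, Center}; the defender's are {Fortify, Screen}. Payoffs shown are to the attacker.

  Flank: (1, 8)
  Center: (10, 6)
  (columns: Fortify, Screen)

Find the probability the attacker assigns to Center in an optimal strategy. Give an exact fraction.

7/11

Row minima: Flank → 1, Center → 6; maximin = 6.
Column maxima: Fortify → 10, Screen → 8; minimax = 8.
6 ≠ 8, so there is no saddle point; optimal play is mixed.
Let the attacker play Flank with probability p. Expected payoff against Fortify: 1p + 10(1−p) = −9p + 10; against Screen: 8p + 6(1−p) = 2p + 6.
Setting these equal: −9p + 10 = 2p + 6 ⇒ −11p = -4 ⇒ p = 4/11, and the value is (-9)·(4/11) + 10 = 74/11.
For the defender: with q = P(Fortify), equating Flank's and Center's payoffs gives −7q + 8 = 4q + 6 ⇒ q = 2/11.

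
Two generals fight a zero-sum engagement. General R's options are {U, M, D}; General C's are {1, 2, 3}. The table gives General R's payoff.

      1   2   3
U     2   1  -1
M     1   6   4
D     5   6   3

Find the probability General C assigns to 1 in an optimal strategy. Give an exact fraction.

1/5

Row minima: U → -1, M → 1, D → 3; maximin = 3.
Column maxima: 1 → 5, 2 → 6, 3 → 4; minimax = 4.
3 ≠ 4, so there is no saddle point; optimal play is mixed.
U is strictly dominated by D, so General R never plays it.
With U eliminated, 2 is strictly dominated by 1 (it gives General R strictly more in every remaining row), so General C never plays it.
On the remaining 2×2 (M, D vs 1, 3):
Let General R play M with probability p. Expected payoff against 1: 1p + 5(1−p) = −4p + 5; against 3: 4p + 3(1−p) = p + 3.
Setting these equal: −4p + 5 = p + 3 ⇒ −5p = -2 ⇒ p = 2/5, and the value is (-4)·(2/5) + 5 = 17/5.
For General C: with q = P(1), equating M's and D's payoffs gives −3q + 4 = 2q + 3 ⇒ q = 1/5.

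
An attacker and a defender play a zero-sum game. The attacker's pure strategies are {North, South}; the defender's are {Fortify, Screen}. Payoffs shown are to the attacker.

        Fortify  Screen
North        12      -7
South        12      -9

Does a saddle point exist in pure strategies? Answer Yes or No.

Row minima: North → -7, South → -9; maximin = -7.
Column maxima: Fortify → 12, Screen → -7; minimax = -7.
maximin = minimax = -7, so a saddle point exists.

Yes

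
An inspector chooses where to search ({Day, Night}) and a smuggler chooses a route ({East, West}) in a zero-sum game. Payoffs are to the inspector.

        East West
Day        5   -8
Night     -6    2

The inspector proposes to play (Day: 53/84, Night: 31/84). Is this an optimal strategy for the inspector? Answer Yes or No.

Against East this mix gives (53/84)·5 + (31/84)·(-6) = 79/84.
Against West this mix gives (53/84)·(-8) + (31/84)·2 = -181/42.
The smuggler will play West, holding the inspector to -181/42. Shifting weight toward the row that does better against West would raise this floor (the equalizing mix achieves -38/21 against both West and East), so the proposed strategy is not optimal.

No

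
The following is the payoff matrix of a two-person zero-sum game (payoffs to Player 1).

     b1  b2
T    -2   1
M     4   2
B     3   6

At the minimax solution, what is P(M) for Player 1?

Row minima: T → -2, M → 2, B → 3; maximin = 3.
Column maxima: b1 → 4, b2 → 6; minimax = 4.
3 ≠ 4, so there is no saddle point; optimal play is mixed.
T is strictly dominated by M, so Player 1 never plays it.
On the remaining 2×2 (M, B vs b1, b2):
Let Player 1 play M with probability p. Expected payoff against b1: 4p + 3(1−p) = p + 3; against b2: 2p + 6(1−p) = −4p + 6.
Setting these equal: p + 3 = −4p + 6 ⇒ 5p = 3 ⇒ p = 3/5, and the value is (1)·(3/5) + 3 = 18/5.
For Player 2: with q = P(b1), equating M's and B's payoffs gives 2q + 2 = −3q + 6 ⇒ q = 4/5.

3/5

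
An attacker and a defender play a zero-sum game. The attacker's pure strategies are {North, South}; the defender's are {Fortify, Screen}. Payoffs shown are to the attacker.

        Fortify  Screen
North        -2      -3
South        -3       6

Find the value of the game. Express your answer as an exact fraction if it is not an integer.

Row minima: North → -3, South → -3; maximin = -3.
Column maxima: Fortify → -2, Screen → 6; minimax = -2.
-3 ≠ -2, so there is no saddle point; optimal play is mixed.
Let the attacker play North with probability p. Expected payoff against Fortify: (-2)p + (-3)(1−p) = p − 3; against Screen: (-3)p + 6(1−p) = −9p + 6.
Setting these equal: p − 3 = −9p + 6 ⇒ 10p = 9 ⇒ p = 9/10, and the value is (1)·(9/10) − 3 = -21/10.
For the defender: with q = P(Fortify), equating North's and South's payoffs gives q − 3 = −9q + 6 ⇒ q = 9/10.

-21/10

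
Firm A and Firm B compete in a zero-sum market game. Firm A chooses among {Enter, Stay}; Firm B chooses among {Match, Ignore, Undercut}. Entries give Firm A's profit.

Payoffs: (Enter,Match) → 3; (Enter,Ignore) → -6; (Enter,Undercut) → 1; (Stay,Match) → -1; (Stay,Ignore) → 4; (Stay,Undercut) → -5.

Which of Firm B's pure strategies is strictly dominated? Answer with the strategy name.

Match

Undercut holds Firm A's payoff strictly below Match in every row: 1 < 3, -5 < -1.
So Match is strictly dominated for Firm B.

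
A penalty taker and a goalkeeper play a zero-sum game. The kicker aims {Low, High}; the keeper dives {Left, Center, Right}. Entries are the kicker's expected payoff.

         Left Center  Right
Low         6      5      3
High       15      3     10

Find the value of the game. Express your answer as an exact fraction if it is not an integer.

41/9

Row minima: Low → 3, High → 3; maximin = 3.
Column maxima: Left → 15, Center → 5, Right → 10; minimax = 5.
3 ≠ 5, so there is no saddle point; optimal play is mixed.
Left is strictly dominated by Center (it gives the kicker strictly more in every row), so the keeper never plays it.
On the remaining 2×2 (Low, High vs Center, Right):
Let the kicker play Low with probability p. Expected payoff against Center: 5p + 3(1−p) = 2p + 3; against Right: 3p + 10(1−p) = −7p + 10.
Setting these equal: 2p + 3 = −7p + 10 ⇒ 9p = 7 ⇒ p = 7/9, and the value is (2)·(7/9) + 3 = 41/9.
For the keeper: with q = P(Center), equating Low's and High's payoffs gives 2q + 3 = −7q + 10 ⇒ q = 7/9.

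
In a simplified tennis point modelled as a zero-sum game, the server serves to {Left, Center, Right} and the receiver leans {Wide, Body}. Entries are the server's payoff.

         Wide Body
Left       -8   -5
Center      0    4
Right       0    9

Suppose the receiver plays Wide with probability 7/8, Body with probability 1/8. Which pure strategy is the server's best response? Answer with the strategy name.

Expected payoff of Left: (7/8)·(-8) + (1/8)·(-5) = -61/8.
Expected payoff of Center: (7/8)·0 + (1/8)·4 = 1/2.
Expected payoff of Right: (7/8)·0 + (1/8)·9 = 9/8.
The largest is 9/8, so the server's best response is Right.

Right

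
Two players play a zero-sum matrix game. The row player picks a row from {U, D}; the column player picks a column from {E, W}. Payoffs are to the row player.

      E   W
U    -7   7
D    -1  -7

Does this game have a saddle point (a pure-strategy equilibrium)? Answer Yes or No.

Row minima: U → -7, D → -7; maximin = -7.
Column maxima: E → -1, W → 7; minimax = -1.
-7 ≠ -1, so no pure-strategy equilibrium exists.

No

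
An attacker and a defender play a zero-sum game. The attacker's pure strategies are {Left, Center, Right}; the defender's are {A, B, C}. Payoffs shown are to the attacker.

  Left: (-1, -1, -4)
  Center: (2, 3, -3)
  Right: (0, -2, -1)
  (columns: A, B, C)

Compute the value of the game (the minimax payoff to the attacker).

-9/7

Row minima: Left → -4, Center → -3, Right → -2; maximin = -2.
Column maxima: A → 2, B → 3, C → -1; minimax = -1.
-2 ≠ -1, so there is no saddle point; optimal play is mixed.
Left is strictly dominated by Center, so the attacker never plays it.
A is strictly dominated by C (it gives the attacker strictly more in every row), so the defender never plays it.
On the remaining 2×2 (Center, Right vs B, C):
Let the attacker play Center with probability p. Expected payoff against B: 3p + (-2)(1−p) = 5p − 2; against C: (-3)p + (-1)(1−p) = −2p − 1.
Setting these equal: 5p − 2 = −2p − 1 ⇒ 7p = 1 ⇒ p = 1/7, and the value is (5)·(1/7) − 2 = -9/7.
For the defender: with q = P(B), equating Center's and Right's payoffs gives 6q − 3 = −q − 1 ⇒ q = 2/7.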